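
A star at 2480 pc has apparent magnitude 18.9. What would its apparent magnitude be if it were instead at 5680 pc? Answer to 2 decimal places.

Flux ∝ 1/d², so Δm = 5 log₁₀(d₂/d₁) = 5 log₁₀(5680/2480) = 1.799
m₂ = m₁ + Δm = 18.9 + (1.799) = 20.699

m ≈ 20.70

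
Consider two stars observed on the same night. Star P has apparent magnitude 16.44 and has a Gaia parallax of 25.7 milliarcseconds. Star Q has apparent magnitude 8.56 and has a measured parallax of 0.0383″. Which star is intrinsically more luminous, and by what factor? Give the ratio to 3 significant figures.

Star P: p = 25.7 mas = 0.0257″ → d = 1/p = 38.91 pc
Star P: M = m − 5 log₁₀ d + 5 = 16.44 − 5·1.5901 + 5 = 13.490
Star Q: d = 1/p = 1/0.0383″ = 26.11 pc
Star Q: M = m − 5 log₁₀ d + 5 = 8.56 − 5·1.4168 + 5 = 6.476
ΔM = M_P − M_Q = 13.490 − (6.476) = 7.014; smaller M is more luminous → Star Q.
L ratio = 10^(0.4 |ΔM|) = 10^2.805 = 639.0

Star Q is more luminous, by a factor of 639.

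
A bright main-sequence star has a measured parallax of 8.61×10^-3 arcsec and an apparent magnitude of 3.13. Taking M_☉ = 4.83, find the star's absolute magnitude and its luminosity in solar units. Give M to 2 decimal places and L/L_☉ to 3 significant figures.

M ≈ -2.19; L/L_☉ ≈ 646

d = 1/p = 1/8.61×10^-3″ = 116.1 pc
M = m − 5 log₁₀ d + 5 = 3.13 − 5·2.0650 + 5 = -2.195
M − M_☉ = -2.195 − 4.83 = -7.025
L/L_☉ = 10^(−0.4 × -7.025) = 645.6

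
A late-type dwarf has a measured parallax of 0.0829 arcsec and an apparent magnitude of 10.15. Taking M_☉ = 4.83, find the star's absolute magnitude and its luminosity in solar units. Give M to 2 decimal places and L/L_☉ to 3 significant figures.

M ≈ 9.74; L/L_☉ ≈ 0.0108

d = 1/p = 1/0.0829″ = 12.06 pc
M = m − 5 log₁₀ d + 5 = 10.15 − 5·1.0814 + 5 = 9.743
M − M_☉ = 9.743 − 4.83 = 4.913
L/L_☉ = 10^(−0.4 × 4.913) = 0.01084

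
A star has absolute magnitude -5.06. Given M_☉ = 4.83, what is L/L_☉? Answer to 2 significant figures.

M − M_☉ = -5.06 − 4.83 = -9.890
L/L_☉ = 10^(−0.4 (M − M_☉)) = 10^3.956 = 9036

L/L_☉ ≈ 9000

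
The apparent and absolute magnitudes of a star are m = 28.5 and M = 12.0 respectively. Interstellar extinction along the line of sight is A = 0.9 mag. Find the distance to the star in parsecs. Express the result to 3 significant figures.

m − M = 5 log₁₀(d/10 pc) + A  ⇒  28.5 − (12.0) − 0.9 = 5 log₁₀(d/10)
15.600 = 5 log₁₀(d/10)
log₁₀ d = (m − M − A)/5 + 1 = 4.1200
d = 10^4.1200 = 13180 pc

d ≈ 13200 pc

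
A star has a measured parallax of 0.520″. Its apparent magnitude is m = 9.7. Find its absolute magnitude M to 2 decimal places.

M ≈ 13.28

d = 1/p = 1/0.520″ = 1.923 pc
5 log₁₀(d/10 pc) = 5 log₁₀(1.923) − 5 = -3.580
M = m − 5 log₁₀(d/10) = 9.7 + 3.580 = 13.280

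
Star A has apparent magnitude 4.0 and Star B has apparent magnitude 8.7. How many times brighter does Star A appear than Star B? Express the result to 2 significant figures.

76

Magnitude difference = -4.7
Flux ratio = 10^(−0.4 Δm) = 10^(−0.4 × -4.7) = 10^1.880 = 75.86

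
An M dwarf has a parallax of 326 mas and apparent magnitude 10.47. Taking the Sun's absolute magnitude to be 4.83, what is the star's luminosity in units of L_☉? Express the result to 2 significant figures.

d = 1/p = 1000/326 mas = 3.067 pc
M = m − 5 log₁₀ d + 5 = 10.47 − 5·0.4868 + 5 = 13.036
M − M_☉ = 13.036 − 4.83 = 8.206
L/L_☉ = 10^(−0.4 × 8.206) = 5.219×10^-4

L/L_☉ ≈ 5.2×10^-4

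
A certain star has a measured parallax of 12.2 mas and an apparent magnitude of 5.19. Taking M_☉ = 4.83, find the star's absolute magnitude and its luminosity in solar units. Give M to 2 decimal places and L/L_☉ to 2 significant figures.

d = 1/p = 1000/12.2 mas = 81.97 pc
M = m − 5 log₁₀ d + 5 = 5.19 − 5·1.9136 + 5 = 0.622
M − M_☉ = 0.622 − 4.83 = -4.208
L/L_☉ = 10^(−0.4 × -4.208) = 48.23

M ≈ 0.62; L/L_☉ ≈ 48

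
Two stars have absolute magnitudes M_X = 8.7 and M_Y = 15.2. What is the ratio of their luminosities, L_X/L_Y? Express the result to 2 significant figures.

L_X/L_Y ≈ 400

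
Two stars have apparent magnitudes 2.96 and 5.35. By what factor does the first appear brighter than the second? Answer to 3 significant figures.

Magnitude difference = -2.39
Flux ratio = 10^(−0.4 Δm) = 10^(−0.4 × -2.39) = 10^0.956 = 9.036

9.04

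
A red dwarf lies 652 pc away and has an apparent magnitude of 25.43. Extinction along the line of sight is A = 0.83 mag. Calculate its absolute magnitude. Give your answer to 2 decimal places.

M ≈ 15.53

5 log₁₀(d/10 pc) = 5 log₁₀(652.0) − 5 = 9.071
M = m − 5 log₁₀(d/10) − A = 25.43 − 9.071 − 0.83 = 15.529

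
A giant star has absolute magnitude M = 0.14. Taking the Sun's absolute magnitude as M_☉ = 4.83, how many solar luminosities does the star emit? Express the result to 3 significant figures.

L/L_☉ ≈ 75.2

M − M_☉ = 0.14 − 4.83 = -4.690
L/L_☉ = 10^(−0.4 (M − M_☉)) = 10^1.876 = 75.16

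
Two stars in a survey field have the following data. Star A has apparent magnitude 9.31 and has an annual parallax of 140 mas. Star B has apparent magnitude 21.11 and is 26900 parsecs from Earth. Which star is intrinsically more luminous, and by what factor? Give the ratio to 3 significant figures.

Star A: p = 140 mas = 0.140″ → d = 1/p = 7.143 pc
Star A: M = m − 5 log₁₀ d + 5 = 9.31 − 5·0.8539 + 5 = 10.041
Star B: M = m − 5 log₁₀ d + 5 = 21.11 − 5·4.4298 + 5 = 3.961
ΔM = M_A − M_B = 10.041 − (3.961) = 6.079; smaller M is more luminous → Star B.
L ratio = 10^(0.4 |ΔM|) = 10^2.432 = 270.2

Star B is more luminous, by a factor of 270.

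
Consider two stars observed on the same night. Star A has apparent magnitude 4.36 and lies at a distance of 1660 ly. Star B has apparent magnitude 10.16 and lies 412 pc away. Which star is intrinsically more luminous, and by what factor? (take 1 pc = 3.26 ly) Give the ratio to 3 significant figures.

Star A: d = 1660 ly / 3.26 = 509.2 pc
Star A: M = m − 5 log₁₀ d + 5 = 4.36 − 5·2.7069 + 5 = -4.174
Star B: M = m − 5 log₁₀ d + 5 = 10.16 − 5·2.6149 + 5 = 2.086
ΔM = M_A − M_B = -4.174 − (2.086) = -6.260; smaller M is more luminous → Star A.
L ratio = 10^(0.4 |ΔM|) = 10^2.504 = 319.1

Star A is more luminous, by a factor of 319.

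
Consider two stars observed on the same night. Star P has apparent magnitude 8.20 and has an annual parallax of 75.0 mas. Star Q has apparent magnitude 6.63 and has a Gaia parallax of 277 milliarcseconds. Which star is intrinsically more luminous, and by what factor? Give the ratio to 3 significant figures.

Star P: p = 75.0 mas = 0.0750″ → d = 1/p = 13.33 pc
Star P: M = m − 5 log₁₀ d + 5 = 8.20 − 5·1.1249 + 5 = 7.575
Star Q: p = 277 mas = 0.277″ → d = 1/p = 3.610 pc
Star Q: M = m − 5 log₁₀ d + 5 = 6.63 − 5·0.5575 + 5 = 8.842
ΔM = M_P − M_Q = 7.575 − (8.842) = -1.267; smaller M is more luminous → Star P.
L ratio = 10^(0.4 |ΔM|) = 10^0.507 = 3.212

Star P is more luminous, by a factor of 3.21.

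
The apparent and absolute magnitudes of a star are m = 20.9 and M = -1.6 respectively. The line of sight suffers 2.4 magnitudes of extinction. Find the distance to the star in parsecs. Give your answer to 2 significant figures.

d ≈ 100000 pc

m − M = 5 log₁₀(d/10 pc) + A  ⇒  20.9 − (-1.6) − 2.4 = 5 log₁₀(d/10)
20.100 = 5 log₁₀(d/10)
log₁₀ d = (m − M − A)/5 + 1 = 5.0200
d = 10^5.0200 = 104700 pc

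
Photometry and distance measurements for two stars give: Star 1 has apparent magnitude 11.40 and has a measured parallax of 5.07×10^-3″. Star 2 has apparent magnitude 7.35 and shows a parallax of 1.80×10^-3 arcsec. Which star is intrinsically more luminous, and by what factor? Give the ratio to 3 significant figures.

Star 1: d = 1/p = 1/5.07×10^-3″ = 197.2 pc
Star 1: M = m − 5 log₁₀ d + 5 = 11.40 − 5·2.2950 + 5 = 4.925
Star 2: d = 1/p = 1/1.80×10^-3″ = 555.6 pc
Star 2: M = m − 5 log₁₀ d + 5 = 7.35 − 5·2.7447 + 5 = -1.374
ΔM = M_1 − M_2 = 4.925 − (-1.374) = 6.299; smaller M is more luminous → Star 2.
L ratio = 10^(0.4 |ΔM|) = 10^2.519 = 330.7

Star 2 is more luminous, by a factor of 331.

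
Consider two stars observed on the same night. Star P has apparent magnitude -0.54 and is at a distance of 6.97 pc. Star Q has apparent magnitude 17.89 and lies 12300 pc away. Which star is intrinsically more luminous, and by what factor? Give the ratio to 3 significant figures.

Star P is more luminous, by a factor of 7.56.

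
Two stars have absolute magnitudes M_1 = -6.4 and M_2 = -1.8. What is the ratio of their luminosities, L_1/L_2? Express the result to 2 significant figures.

ΔM = M_1 − M_2 = -4.6
L_1/L_2 = 10^(−0.4 ΔM) = 10^1.840 = 69.18

L_1/L_2 ≈ 69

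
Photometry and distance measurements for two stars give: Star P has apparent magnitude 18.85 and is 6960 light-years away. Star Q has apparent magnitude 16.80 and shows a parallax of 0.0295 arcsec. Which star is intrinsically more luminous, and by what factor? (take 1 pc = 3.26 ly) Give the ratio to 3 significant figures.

Star P: d = 6960 ly / 3.26 = 2135 pc
Star P: M = m − 5 log₁₀ d + 5 = 18.85 − 5·3.3294 + 5 = 7.203
Star Q: d = 1/p = 1/0.0295″ = 33.90 pc
Star Q: M = m − 5 log₁₀ d + 5 = 16.80 − 5·1.5302 + 5 = 14.149
ΔM = M_P − M_Q = 7.203 − (14.149) = -6.946; smaller M is more luminous → Star P.
L ratio = 10^(0.4 |ΔM|) = 10^2.778 = 600.4

Star P is more luminous, by a factor of 600.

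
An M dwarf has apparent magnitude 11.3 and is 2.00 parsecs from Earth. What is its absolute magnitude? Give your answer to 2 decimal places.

M ≈ 14.79

5 log₁₀(d/10 pc) = 5 log₁₀(2.000) − 5 = -3.495
M = m − 5 log₁₀(d/10) = 11.3 + 3.495 = 14.795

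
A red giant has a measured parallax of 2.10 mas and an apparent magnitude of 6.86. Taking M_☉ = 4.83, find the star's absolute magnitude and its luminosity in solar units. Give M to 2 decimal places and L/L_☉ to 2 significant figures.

d = 1/p = 1000/2.10 mas = 476.2 pc
M = m − 5 log₁₀ d + 5 = 6.86 − 5·2.6778 + 5 = -1.529
M − M_☉ = -1.529 − 4.83 = -6.359
L/L_☉ = 10^(−0.4 × -6.359) = 349.6

M ≈ -1.53; L/L_☉ ≈ 350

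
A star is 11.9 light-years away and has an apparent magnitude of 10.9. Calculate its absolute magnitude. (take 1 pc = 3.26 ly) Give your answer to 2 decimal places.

M ≈ 13.09

d = 11.9 ly / 3.26 = 3.650 pc
5 log₁₀(d/10 pc) = 5 log₁₀(3.650) − 5 = -2.188
M = m − 5 log₁₀(d/10) = 10.9 + 2.188 = 13.088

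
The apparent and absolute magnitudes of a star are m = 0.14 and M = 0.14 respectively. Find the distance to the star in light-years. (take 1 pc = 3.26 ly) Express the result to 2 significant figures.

d ≈ 33 ly

μ = m − M = 0.000
m − M = 5 log₁₀ d − 5
log₁₀ d = (m − M)/5 + 1 = 1.0000
d = 10^1.0000 = 10.00 pc
= 32.60 ly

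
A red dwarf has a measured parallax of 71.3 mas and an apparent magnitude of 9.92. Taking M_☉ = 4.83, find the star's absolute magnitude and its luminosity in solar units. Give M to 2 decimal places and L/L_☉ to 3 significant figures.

M ≈ 9.19; L/L_☉ ≈ 0.0181

d = 1/p = 1000/71.3 mas = 14.03 pc
M = m − 5 log₁₀ d + 5 = 9.92 − 5·1.1469 + 5 = 9.185
M − M_☉ = 9.185 − 4.83 = 4.355
L/L_☉ = 10^(−0.4 × 4.355) = 0.01811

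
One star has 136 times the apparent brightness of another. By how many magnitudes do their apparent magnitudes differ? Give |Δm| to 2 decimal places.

Pogson: Δm = −2.5 log₁₀(ratio) = −2.5 log₁₀(136) = −2.5 × 2.1335 = -5.334

|Δm| ≈ 5.33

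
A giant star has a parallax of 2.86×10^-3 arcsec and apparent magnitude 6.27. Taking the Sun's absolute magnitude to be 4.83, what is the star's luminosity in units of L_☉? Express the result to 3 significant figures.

d = 1/p = 1/2.86×10^-3″ = 349.7 pc
M = m − 5 log₁₀ d + 5 = 6.27 − 5·2.5436 + 5 = -1.448
M − M_☉ = -1.448 − 4.83 = -6.278
L/L_☉ = 10^(−0.4 × -6.278) = 324.5

L/L_☉ ≈ 325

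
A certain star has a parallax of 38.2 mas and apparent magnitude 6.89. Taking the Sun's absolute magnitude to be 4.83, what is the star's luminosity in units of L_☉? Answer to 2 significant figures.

d = 1/p = 1000/38.2 mas = 26.18 pc
M = m − 5 log₁₀ d + 5 = 6.89 − 5·1.4179 + 5 = 4.800
M − M_☉ = 4.800 − 4.83 = -0.030
L/L_☉ = 10^(−0.4 × -0.030) = 1.028

L/L_☉ ≈ 1.0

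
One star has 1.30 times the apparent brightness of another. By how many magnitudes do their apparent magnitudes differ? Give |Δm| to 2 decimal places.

Pogson: Δm = −2.5 log₁₀(ratio) = −2.5 log₁₀(1.30) = −2.5 × 0.1139 = -0.285

|Δm| ≈ 0.28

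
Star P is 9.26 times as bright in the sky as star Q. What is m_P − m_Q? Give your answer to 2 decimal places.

m_P − m_Q ≈ -2.42

Pogson: Δm = −2.5 log₁₀(ratio) = −2.5 log₁₀(9.26) = −2.5 × 0.9666 = -2.417
Star P is brighter, so it has the smaller magnitude: the difference is negative.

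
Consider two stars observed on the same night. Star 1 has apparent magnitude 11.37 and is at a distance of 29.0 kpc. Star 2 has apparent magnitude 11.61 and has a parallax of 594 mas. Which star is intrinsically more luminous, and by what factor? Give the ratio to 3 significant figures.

Star 1 is more luminous, by a factor of 3.70×10^8.

Star 1: d = 29.0 kpc = 29000 pc
Star 1: M = m − 5 log₁₀ d + 5 = 11.37 − 5·4.4624 + 5 = -5.942
Star 2: p = 594 mas = 0.594″ → d = 1/p = 1.684 pc
Star 2: M = m − 5 log₁₀ d + 5 = 11.61 − 5·0.2262 + 5 = 15.479
ΔM = M_1 − M_2 = -5.942 − (15.479) = -21.421; smaller M is more luminous → Star 1.
L ratio = 10^(0.4 |ΔM|) = 10^8.568 = 3.701×10^8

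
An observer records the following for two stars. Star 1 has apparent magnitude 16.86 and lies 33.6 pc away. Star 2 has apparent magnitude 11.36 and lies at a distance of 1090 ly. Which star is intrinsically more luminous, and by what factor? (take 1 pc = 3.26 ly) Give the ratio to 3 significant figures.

Star 1: M = m − 5 log₁₀ d + 5 = 16.86 − 5·1.5263 + 5 = 14.228
Star 2: d = 1090 ly / 3.26 = 334.4 pc
Star 2: M = m − 5 log₁₀ d + 5 = 11.36 − 5·2.5242 + 5 = 3.739
ΔM = M_1 − M_2 = 14.228 − (3.739) = 10.489; smaller M is more luminous → Star 2.
L ratio = 10^(0.4 |ΔM|) = 10^4.196 = 15690

Star 2 is more luminous, by a factor of 15700.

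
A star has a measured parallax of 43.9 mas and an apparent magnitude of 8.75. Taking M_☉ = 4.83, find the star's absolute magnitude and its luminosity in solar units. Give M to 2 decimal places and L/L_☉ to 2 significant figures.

M ≈ 6.96; L/L_☉ ≈ 0.14

d = 1/p = 1000/43.9 mas = 22.78 pc
M = m − 5 log₁₀ d + 5 = 8.75 − 5·1.3575 + 5 = 6.962
M − M_☉ = 6.962 − 4.83 = 2.132
L/L_☉ = 10^(−0.4 × 2.132) = 0.1403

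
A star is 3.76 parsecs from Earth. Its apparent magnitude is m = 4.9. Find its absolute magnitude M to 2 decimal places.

M ≈ 7.02

5 log₁₀(d/10 pc) = 5 log₁₀(3.760) − 5 = -2.124
M = m − 5 log₁₀(d/10) = 4.9 + 2.124 = 7.024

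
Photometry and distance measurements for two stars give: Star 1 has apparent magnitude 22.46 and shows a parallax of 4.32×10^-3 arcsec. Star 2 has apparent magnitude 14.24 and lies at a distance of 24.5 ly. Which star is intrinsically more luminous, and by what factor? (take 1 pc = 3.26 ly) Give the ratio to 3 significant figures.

Star 1: d = 1/p = 1/4.32×10^-3″ = 231.5 pc
Star 1: M = m − 5 log₁₀ d + 5 = 22.46 − 5·2.3645 + 5 = 15.637
Star 2: d = 24.5 ly / 3.26 = 7.515 pc
Star 2: M = m − 5 log₁₀ d + 5 = 14.24 − 5·0.8759 + 5 = 14.860
ΔM = M_1 − M_2 = 15.637 − (14.860) = 0.777; smaller M is more luminous → Star 2.
L ratio = 10^(0.4 |ΔM|) = 10^0.311 = 2.046

Star 2 is more luminous, by a factor of 2.05.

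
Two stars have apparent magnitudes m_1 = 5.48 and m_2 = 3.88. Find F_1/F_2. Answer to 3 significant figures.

Magnitude difference = 1.60
Flux ratio = 10^(−0.4 Δm) = 10^(−0.4 × 1.60) = 10^-0.640 = 0.2291

F_1/F_2 ≈ 0.229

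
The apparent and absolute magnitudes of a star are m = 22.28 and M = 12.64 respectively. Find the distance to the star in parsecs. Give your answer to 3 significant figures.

d ≈ 847 pc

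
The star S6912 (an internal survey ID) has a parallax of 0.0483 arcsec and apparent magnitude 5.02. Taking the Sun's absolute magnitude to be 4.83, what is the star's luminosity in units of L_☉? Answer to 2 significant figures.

d = 1/p = 1/0.0483″ = 20.70 pc
M = m − 5 log₁₀ d + 5 = 5.02 − 5·1.3161 + 5 = 3.440
M − M_☉ = 3.440 − 4.83 = -1.390
L/L_☉ = 10^(−0.4 × -1.390) = 3.598

L/L_☉ ≈ 3.6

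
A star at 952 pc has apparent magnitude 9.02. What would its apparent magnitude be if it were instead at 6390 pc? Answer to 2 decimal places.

m ≈ 13.15

Flux ∝ 1/d², so Δm = 5 log₁₀(d₂/d₁) = 5 log₁₀(6390/952) = 4.134
m₂ = m₁ + Δm = 9.02 + (4.134) = 13.154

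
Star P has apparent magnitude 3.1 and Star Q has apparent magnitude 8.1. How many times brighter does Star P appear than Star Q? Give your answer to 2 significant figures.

Δm = 3.1 − (8.1) = -5.0
Flux ratio = 10^(−0.4 Δm) = 10^(−0.4 × -5.0) = 10^2.000 = 100.0

100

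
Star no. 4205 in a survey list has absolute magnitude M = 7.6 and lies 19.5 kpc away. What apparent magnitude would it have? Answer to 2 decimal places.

m ≈ 24.05

d = 19.5 kpc = 19500 pc
m = M + 5 log₁₀ d − 5 = 7.6 + 5·4.2900 − 5 = 24.050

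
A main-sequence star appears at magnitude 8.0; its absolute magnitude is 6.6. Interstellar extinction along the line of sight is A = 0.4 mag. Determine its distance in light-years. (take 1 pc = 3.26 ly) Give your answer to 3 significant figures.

m − M = 5 log₁₀(d/10 pc) + A  ⇒  8.0 − (6.6) − 0.4 = 5 log₁₀(d/10)
1.000 = 5 log₁₀(d/10)
log₁₀ d = (m − M − A)/5 + 1 = 1.2000
d = 10^1.2000 = 15.85 pc
= 51.67 ly

d ≈ 51.7 ly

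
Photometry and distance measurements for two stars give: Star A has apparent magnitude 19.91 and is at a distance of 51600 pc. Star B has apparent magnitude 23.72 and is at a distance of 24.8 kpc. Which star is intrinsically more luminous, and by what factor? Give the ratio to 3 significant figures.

Star A is more luminous, by a factor of 145.

Star A: M = m − 5 log₁₀ d + 5 = 19.91 − 5·4.7126 + 5 = 1.347
Star B: d = 24.8 kpc = 24800 pc
Star B: M = m − 5 log₁₀ d + 5 = 23.72 − 5·4.3945 + 5 = 6.748
ΔM = M_A − M_B = 1.347 − (6.748) = -5.401; smaller M is more luminous → Star A.
L ratio = 10^(0.4 |ΔM|) = 10^2.160 = 144.7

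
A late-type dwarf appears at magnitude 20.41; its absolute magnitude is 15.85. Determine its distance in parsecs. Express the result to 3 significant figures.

d ≈ 81.7 pc

μ = m − M = 4.560
m − M = 5 log₁₀ d − 5
log₁₀ d = (m − M)/5 + 1 = 1.9120
d = 10^1.9120 = 81.66 pc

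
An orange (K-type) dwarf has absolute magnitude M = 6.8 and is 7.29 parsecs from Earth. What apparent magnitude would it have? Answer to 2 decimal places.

m ≈ 6.11

m = M + 5 log₁₀ d − 5 = 6.8 + 5·0.8627 − 5 = 6.114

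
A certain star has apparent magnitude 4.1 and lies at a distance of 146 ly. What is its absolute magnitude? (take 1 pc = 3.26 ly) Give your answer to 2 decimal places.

M ≈ 0.84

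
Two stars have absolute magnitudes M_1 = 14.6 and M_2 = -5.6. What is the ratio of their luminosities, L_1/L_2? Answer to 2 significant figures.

ΔM = M_1 − M_2 = 20.2
L_1/L_2 = 10^(−0.4 ΔM) = 10^-8.080 = 8.318×10^-9

L_1/L_2 ≈ 8.3×10^-9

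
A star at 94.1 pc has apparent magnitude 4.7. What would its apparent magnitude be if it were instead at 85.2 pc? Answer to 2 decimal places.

Flux ∝ 1/d², so Δm = 5 log₁₀(d₂/d₁) = 5 log₁₀(85.2/94.1) = -0.216
m₂ = m₁ + Δm = 4.7 + (-0.216) = 4.484

m ≈ 4.48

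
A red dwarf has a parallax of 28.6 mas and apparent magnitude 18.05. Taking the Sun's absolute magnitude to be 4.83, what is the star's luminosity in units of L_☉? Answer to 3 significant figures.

L/L_☉ ≈ 6.30×10^-5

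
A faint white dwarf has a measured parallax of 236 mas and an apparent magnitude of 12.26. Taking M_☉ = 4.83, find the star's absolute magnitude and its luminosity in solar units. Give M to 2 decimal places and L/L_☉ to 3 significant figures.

M ≈ 14.12; L/L_☉ ≈ 1.92×10^-4

d = 1/p = 1000/236 mas = 4.237 pc
M = m − 5 log₁₀ d + 5 = 12.26 − 5·0.6271 + 5 = 14.125
M − M_☉ = 14.125 − 4.83 = 9.295
L/L_☉ = 10^(−0.4 × 9.295) = 1.915×10^-4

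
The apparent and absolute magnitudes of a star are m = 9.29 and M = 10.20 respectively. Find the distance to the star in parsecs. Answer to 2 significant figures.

μ = m − M = -0.910
m − M = 5 log₁₀ d − 5
log₁₀ d = (m − M)/5 + 1 = 0.8180
d = 10^0.8180 = 6.577 pc

d ≈ 6.6 pc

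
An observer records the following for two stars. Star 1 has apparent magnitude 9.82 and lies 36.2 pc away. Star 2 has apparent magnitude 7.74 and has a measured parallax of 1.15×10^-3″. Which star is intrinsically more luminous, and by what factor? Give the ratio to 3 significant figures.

Star 1: M = m − 5 log₁₀ d + 5 = 9.82 − 5·1.5587 + 5 = 7.026
Star 2: d = 1/p = 1/1.15×10^-3″ = 869.6 pc
Star 2: M = m − 5 log₁₀ d + 5 = 7.74 − 5·2.9393 + 5 = -1.957
ΔM = M_1 − M_2 = 7.026 − (-1.957) = 8.983; smaller M is more luminous → Star 2.
L ratio = 10^(0.4 |ΔM|) = 10^3.593 = 3919

Star 2 is more luminous, by a factor of 3920.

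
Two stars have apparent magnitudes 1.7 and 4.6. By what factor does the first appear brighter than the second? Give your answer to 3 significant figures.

14.5

Δm = 1.7 − (4.6) = -2.9
Flux ratio = 10^(−0.4 Δm) = 10^(−0.4 × -2.9) = 10^1.160 = 14.45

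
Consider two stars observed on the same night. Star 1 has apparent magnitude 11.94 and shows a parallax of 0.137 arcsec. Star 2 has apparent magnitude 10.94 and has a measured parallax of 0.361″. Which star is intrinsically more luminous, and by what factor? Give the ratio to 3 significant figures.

Star 1 is more luminous, by a factor of 2.76.

Star 1: d = 1/p = 1/0.137″ = 7.299 pc
Star 1: M = m − 5 log₁₀ d + 5 = 11.94 − 5·0.8633 + 5 = 12.624
Star 2: d = 1/p = 1/0.361″ = 2.770 pc
Star 2: M = m − 5 log₁₀ d + 5 = 10.94 − 5·0.4425 + 5 = 13.728
ΔM = M_1 − M_2 = 12.624 − (13.728) = -1.104; smaller M is more luminous → Star 1.
L ratio = 10^(0.4 |ΔM|) = 10^0.442 = 2.764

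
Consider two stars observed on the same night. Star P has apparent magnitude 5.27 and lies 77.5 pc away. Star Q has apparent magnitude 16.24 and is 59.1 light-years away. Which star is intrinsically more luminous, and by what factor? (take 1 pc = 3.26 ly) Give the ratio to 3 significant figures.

Star P: M = m − 5 log₁₀ d + 5 = 5.27 − 5·1.8893 + 5 = 0.823
Star Q: d = 59.1 ly / 3.26 = 18.13 pc
Star Q: M = m − 5 log₁₀ d + 5 = 16.24 − 5·1.2584 + 5 = 14.948
ΔM = M_P − M_Q = 0.823 − (14.948) = -14.125; smaller M is more luminous → Star P.
L ratio = 10^(0.4 |ΔM|) = 10^5.650 = 446500

Star P is more luminous, by a factor of 447000.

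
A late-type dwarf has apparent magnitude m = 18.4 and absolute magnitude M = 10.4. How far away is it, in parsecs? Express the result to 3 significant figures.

μ = m − M = 8.000
m − M = 5 log₁₀ d − 5
log₁₀ d = (m − M)/5 + 1 = 2.6000
d = 10^2.6000 = 398.1 pc

d ≈ 398 pc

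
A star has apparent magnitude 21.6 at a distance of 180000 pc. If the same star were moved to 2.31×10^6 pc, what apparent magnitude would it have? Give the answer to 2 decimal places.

m ≈ 27.14

Flux ∝ 1/d², so Δm = 5 log₁₀(d₂/d₁) = 5 log₁₀(2.31×10^6/180000) = 5.542
m₂ = m₁ + Δm = 21.6 + (5.542) = 27.142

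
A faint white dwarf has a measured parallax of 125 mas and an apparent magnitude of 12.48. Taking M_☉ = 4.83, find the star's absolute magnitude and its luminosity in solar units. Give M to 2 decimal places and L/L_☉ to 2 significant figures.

M ≈ 12.96; L/L_☉ ≈ 5.6×10^-4

d = 1/p = 1000/125 mas = 8.000 pc
M = m − 5 log₁₀ d + 5 = 12.48 − 5·0.9031 + 5 = 12.965
M − M_☉ = 12.965 − 4.83 = 8.135
L/L_☉ = 10^(−0.4 × 8.135) = 5.574×10^-4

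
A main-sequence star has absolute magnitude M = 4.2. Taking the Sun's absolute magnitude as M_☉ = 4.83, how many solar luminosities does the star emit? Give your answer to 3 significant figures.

L/L_☉ ≈ 1.79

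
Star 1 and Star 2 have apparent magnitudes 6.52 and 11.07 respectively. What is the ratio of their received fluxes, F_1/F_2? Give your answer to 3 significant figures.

F_1/F_2 ≈ 66.1

Δm = 6.52 − (11.07) = -4.55
Flux ratio = 10^(−0.4 Δm) = 10^(−0.4 × -4.55) = 10^1.820 = 66.07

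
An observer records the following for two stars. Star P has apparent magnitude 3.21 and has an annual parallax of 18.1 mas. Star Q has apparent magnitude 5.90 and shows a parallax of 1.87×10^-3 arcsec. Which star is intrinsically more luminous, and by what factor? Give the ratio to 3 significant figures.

Star Q is more luminous, by a factor of 7.86.

Star P: p = 18.1 mas = 0.0181″ → d = 1/p = 55.25 pc
Star P: M = m − 5 log₁₀ d + 5 = 3.21 − 5·1.7423 + 5 = -0.502
Star Q: d = 1/p = 1/1.87×10^-3″ = 534.8 pc
Star Q: M = m − 5 log₁₀ d + 5 = 5.90 − 5·2.7282 + 5 = -2.741
ΔM = M_P − M_Q = -0.502 − (-2.741) = 2.239; smaller M is more luminous → Star Q.
L ratio = 10^(0.4 |ΔM|) = 10^0.896 = 7.865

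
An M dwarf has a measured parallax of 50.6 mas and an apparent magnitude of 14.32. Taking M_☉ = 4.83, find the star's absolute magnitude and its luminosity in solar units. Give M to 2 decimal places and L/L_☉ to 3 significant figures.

M ≈ 12.84; L/L_☉ ≈ 6.25×10^-4

d = 1/p = 1000/50.6 mas = 19.76 pc
M = m − 5 log₁₀ d + 5 = 14.32 − 5·1.2958 + 5 = 12.841
M − M_☉ = 12.841 − 4.83 = 8.011
L/L_☉ = 10^(−0.4 × 8.011) = 6.247×10^-4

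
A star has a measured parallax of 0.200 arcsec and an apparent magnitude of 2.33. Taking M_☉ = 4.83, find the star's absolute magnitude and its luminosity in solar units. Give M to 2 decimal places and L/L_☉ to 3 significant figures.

d = 1/p = 1/0.200″ = 5.000 pc
M = m − 5 log₁₀ d + 5 = 2.33 − 5·0.6990 + 5 = 3.835
M − M_☉ = 3.835 − 4.83 = -0.995
L/L_☉ = 10^(−0.4 × -0.995) = 2.500

M ≈ 3.84; L/L_☉ ≈ 2.50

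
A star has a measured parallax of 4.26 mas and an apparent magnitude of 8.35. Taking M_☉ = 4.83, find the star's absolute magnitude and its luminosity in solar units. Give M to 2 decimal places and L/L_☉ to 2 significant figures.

M ≈ 1.50; L/L_☉ ≈ 22

d = 1/p = 1000/4.26 mas = 234.7 pc
M = m − 5 log₁₀ d + 5 = 8.35 − 5·2.3706 + 5 = 1.497
M − M_☉ = 1.497 − 4.83 = -3.333
L/L_☉ = 10^(−0.4 × -3.333) = 21.54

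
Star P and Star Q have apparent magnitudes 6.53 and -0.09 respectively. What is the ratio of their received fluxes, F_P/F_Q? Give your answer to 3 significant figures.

F_P/F_Q ≈ 2.25×10^-3

Δm = 6.53 − (-0.09) = 6.62
Flux ratio = 10^(−0.4 Δm) = 10^(−0.4 × 6.62) = 10^-2.648 = 2.249×10^-3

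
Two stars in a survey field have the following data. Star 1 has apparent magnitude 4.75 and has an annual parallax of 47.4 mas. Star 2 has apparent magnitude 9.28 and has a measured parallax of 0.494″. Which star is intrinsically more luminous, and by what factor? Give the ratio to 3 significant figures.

Star 1 is more luminous, by a factor of 7050.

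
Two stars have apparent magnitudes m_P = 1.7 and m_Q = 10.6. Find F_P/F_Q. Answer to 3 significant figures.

Magnitude difference = -8.9
Flux ratio = 10^(−0.4 Δm) = 10^(−0.4 × -8.9) = 10^3.560 = 3631

F_P/F_Q ≈ 3630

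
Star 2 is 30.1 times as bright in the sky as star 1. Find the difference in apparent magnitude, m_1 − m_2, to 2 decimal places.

m_1 − m_2 ≈ 3.70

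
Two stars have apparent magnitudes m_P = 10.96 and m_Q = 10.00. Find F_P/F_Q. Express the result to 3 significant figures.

Δm = 10.96 − (10.00) = 0.96
Flux ratio = 10^(−0.4 Δm) = 10^(−0.4 × 0.96) = 10^-0.384 = 0.4130

F_P/F_Q ≈ 0.413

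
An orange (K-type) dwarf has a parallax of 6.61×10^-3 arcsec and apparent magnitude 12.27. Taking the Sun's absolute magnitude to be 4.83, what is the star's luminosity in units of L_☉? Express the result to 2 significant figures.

d = 1/p = 1/6.61×10^-3″ = 151.3 pc
M = m − 5 log₁₀ d + 5 = 12.27 − 5·2.1798 + 5 = 6.371
M − M_☉ = 6.371 − 4.83 = 1.541
L/L_☉ = 10^(−0.4 × 1.541) = 0.2419

L/L_☉ ≈ 0.24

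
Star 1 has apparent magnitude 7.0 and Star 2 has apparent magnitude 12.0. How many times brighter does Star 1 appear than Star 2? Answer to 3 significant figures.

100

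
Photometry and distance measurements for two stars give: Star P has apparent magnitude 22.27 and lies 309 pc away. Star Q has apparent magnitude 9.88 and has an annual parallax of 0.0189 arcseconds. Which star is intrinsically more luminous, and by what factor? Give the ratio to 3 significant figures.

Star P: M = m − 5 log₁₀ d + 5 = 22.27 − 5·2.4900 + 5 = 14.820
Star Q: d = 1/p = 1/0.0189″ = 52.91 pc
Star Q: M = m − 5 log₁₀ d + 5 = 9.88 − 5·1.7235 + 5 = 6.262
ΔM = M_P − M_Q = 14.820 − (6.262) = 8.558; smaller M is more luminous → Star Q.
L ratio = 10^(0.4 |ΔM|) = 10^3.423 = 2649

Star Q is more luminous, by a factor of 2650.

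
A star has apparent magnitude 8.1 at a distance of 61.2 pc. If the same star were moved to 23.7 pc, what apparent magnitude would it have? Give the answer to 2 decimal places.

m ≈ 6.04

Flux ∝ 1/d², so Δm = 5 log₁₀(d₂/d₁) = 5 log₁₀(23.7/61.2) = -2.060
m₂ = m₁ + Δm = 8.1 + (-2.060) = 6.040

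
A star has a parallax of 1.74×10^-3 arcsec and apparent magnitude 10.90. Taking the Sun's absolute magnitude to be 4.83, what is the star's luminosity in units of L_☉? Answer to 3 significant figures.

d = 1/p = 1/1.74×10^-3″ = 574.7 pc
M = m − 5 log₁₀ d + 5 = 10.90 − 5·2.7595 + 5 = 2.103
M − M_☉ = 2.103 − 4.83 = -2.727
L/L_☉ = 10^(−0.4 × -2.727) = 12.33

L/L_☉ ≈ 12.3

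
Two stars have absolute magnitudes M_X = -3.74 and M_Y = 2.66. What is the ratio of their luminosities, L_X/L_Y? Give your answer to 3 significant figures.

L_X/L_Y ≈ 363

ΔM = M_X − M_Y = -6.40
L_X/L_Y = 10^(−0.4 ΔM) = 10^2.560 = 363.1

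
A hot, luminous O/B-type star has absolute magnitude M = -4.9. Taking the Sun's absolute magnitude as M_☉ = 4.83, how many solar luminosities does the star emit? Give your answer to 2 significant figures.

M − M_☉ = -4.9 − 4.83 = -9.730
L/L_☉ = 10^(−0.4 (M − M_☉)) = 10^3.892 = 7798

L/L_☉ ≈ 7800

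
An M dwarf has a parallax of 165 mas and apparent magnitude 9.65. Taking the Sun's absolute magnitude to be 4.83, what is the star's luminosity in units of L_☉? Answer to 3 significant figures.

L/L_☉ ≈ 4.34×10^-3

d = 1/p = 1000/165 mas = 6.061 pc
M = m − 5 log₁₀ d + 5 = 9.65 − 5·0.7825 + 5 = 10.737
M − M_☉ = 10.737 − 4.83 = 5.907
L/L_☉ = 10^(−0.4 × 5.907) = 4.335×10^-3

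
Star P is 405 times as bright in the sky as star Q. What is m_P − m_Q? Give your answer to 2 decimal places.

m_P − m_Q ≈ -6.52

Pogson: Δm = −2.5 log₁₀(ratio) = −2.5 log₁₀(405) = −2.5 × 2.6075 = -6.519
Star P is brighter, so it has the smaller magnitude: the difference is negative.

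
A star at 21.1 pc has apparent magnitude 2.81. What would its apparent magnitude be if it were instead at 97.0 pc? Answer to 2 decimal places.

m ≈ 6.12

Flux ∝ 1/d², so Δm = 5 log₁₀(d₂/d₁) = 5 log₁₀(97.0/21.1) = 3.312
m₂ = m₁ + Δm = 2.81 + (3.312) = 6.122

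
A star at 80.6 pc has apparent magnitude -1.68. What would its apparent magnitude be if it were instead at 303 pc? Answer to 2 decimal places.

m ≈ 1.20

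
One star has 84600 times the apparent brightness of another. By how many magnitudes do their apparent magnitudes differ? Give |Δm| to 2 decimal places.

|Δm| ≈ 12.32

Pogson: Δm = −2.5 log₁₀(ratio) = −2.5 log₁₀(84600) = −2.5 × 4.9274 = -12.318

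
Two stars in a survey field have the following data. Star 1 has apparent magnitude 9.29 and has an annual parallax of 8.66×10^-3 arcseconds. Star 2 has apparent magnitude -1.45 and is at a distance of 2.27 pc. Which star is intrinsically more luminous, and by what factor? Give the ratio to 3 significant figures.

Star 1: d = 1/p = 1/8.66×10^-3″ = 115.5 pc
Star 1: M = m − 5 log₁₀ d + 5 = 9.29 − 5·2.0625 + 5 = 3.978
Star 2: M = m − 5 log₁₀ d + 5 = -1.45 − 5·0.3560 + 5 = 1.770
ΔM = M_1 − M_2 = 3.978 − (1.770) = 2.208; smaller M is more luminous → Star 2.
L ratio = 10^(0.4 |ΔM|) = 10^0.883 = 7.640

Star 2 is more luminous, by a factor of 7.64.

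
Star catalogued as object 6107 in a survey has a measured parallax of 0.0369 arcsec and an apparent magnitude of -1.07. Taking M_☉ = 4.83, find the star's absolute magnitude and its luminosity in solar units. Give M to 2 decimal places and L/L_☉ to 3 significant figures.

M ≈ -3.23; L/L_☉ ≈ 1680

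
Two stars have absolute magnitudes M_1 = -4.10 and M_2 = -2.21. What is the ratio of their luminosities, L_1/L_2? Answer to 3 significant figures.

ΔM = M_1 − M_2 = -1.89
L_1/L_2 = 10^(−0.4 ΔM) = 10^0.756 = 5.702

L_1/L_2 ≈ 5.70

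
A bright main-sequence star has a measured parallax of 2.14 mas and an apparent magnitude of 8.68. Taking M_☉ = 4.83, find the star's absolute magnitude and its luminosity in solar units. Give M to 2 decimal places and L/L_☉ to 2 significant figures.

d = 1/p = 1000/2.14 mas = 467.3 pc
M = m − 5 log₁₀ d + 5 = 8.68 − 5·2.6696 + 5 = 0.332
M − M_☉ = 0.332 − 4.83 = -4.498
L/L_☉ = 10^(−0.4 × -4.498) = 62.98

M ≈ 0.33; L/L_☉ ≈ 63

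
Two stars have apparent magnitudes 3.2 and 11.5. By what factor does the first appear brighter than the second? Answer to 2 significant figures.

2100

Δm = 3.2 − (11.5) = -8.3
Flux ratio = 10^(−0.4 Δm) = 10^(−0.4 × -8.3) = 10^3.320 = 2089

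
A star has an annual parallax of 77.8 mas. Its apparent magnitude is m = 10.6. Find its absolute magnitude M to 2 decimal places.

M ≈ 10.05

p = 77.8 mas = 0.0778″ → d = 1/p = 12.85 pc
5 log₁₀(d/10 pc) = 5 log₁₀(12.85) − 5 = 0.545
M = m − 5 log₁₀(d/10) = 10.6 − 0.545 = 10.055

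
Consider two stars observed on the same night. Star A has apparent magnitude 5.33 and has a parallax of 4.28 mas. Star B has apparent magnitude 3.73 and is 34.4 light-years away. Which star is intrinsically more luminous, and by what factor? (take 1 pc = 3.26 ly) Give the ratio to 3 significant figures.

Star A: p = 4.28 mas = 4.28×10^-3″ → d = 1/p = 233.6 pc
Star A: M = m − 5 log₁₀ d + 5 = 5.33 − 5·2.3686 + 5 = -1.513
Star B: d = 34.4 ly / 3.26 = 10.55 pc
Star B: M = m − 5 log₁₀ d + 5 = 3.73 − 5·1.0233 + 5 = 3.613
ΔM = M_A − M_B = -1.513 − (3.613) = -5.126; smaller M is more luminous → Star A.
L ratio = 10^(0.4 |ΔM|) = 10^2.050 = 112.3

Star A is more luminous, by a factor of 112.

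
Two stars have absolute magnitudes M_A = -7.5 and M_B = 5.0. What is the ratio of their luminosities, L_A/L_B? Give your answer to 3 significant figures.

ΔM = M_A − M_B = -12.5
L_A/L_B = 10^(−0.4 ΔM) = 10^5.000 = 100000

L_A/L_B ≈ 100000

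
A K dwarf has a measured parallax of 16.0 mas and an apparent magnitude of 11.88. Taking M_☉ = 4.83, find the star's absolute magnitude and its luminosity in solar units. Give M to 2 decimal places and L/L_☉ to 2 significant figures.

M ≈ 7.90; L/L_☉ ≈ 0.059

d = 1/p = 1000/16.0 mas = 62.50 pc
M = m − 5 log₁₀ d + 5 = 11.88 − 5·1.7959 + 5 = 7.901
M − M_☉ = 7.901 − 4.83 = 3.071
L/L_☉ = 10^(−0.4 × 3.071) = 0.05912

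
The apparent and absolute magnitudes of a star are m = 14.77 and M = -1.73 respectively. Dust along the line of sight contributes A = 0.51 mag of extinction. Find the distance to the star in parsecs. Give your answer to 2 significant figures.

m − M = 5 log₁₀(d/10 pc) + A  ⇒  14.77 − (-1.73) − 0.51 = 5 log₁₀(d/10)
15.990 = 5 log₁₀(d/10)
log₁₀ d = (m − M − A)/5 + 1 = 4.1980
d = 10^4.1980 = 15780 pc

d ≈ 16000 pc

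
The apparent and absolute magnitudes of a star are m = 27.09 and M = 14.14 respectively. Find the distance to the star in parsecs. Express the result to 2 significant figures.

d ≈ 3900 pc

μ = m − M = 12.950
m − M = 5 log₁₀ d − 5
log₁₀ d = (m − M)/5 + 1 = 3.5900
d = 10^3.5900 = 3890 pc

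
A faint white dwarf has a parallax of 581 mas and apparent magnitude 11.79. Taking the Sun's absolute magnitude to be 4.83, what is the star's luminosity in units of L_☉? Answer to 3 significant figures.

L/L_☉ ≈ 4.87×10^-5

d = 1/p = 1000/581 mas = 1.721 pc
M = m − 5 log₁₀ d + 5 = 11.79 − 5·0.2358 + 5 = 15.611
M − M_☉ = 15.611 − 4.83 = 10.781
L/L_☉ = 10^(−0.4 × 10.781) = 4.871×10^-5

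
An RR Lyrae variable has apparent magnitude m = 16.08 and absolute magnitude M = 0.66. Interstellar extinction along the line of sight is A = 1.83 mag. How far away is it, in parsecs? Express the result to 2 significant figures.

m − M = 5 log₁₀(d/10 pc) + A  ⇒  16.08 − (0.66) − 1.83 = 5 log₁₀(d/10)
13.590 = 5 log₁₀(d/10)
log₁₀ d = (m − M − A)/5 + 1 = 3.7180
d = 10^3.7180 = 5224 pc

d ≈ 5200 pc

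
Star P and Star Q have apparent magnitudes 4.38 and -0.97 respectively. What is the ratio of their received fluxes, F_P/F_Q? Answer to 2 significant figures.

F_P/F_Q ≈ 7.2×10^-3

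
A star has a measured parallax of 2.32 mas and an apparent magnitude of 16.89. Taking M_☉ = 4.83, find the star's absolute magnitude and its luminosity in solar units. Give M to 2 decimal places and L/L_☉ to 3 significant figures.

M ≈ 8.72; L/L_☉ ≈ 0.0279

d = 1/p = 1000/2.32 mas = 431.0 pc
M = m − 5 log₁₀ d + 5 = 16.89 − 5·2.6345 + 5 = 8.717
M − M_☉ = 8.717 − 4.83 = 3.887
L/L_☉ = 10^(−0.4 × 3.887) = 0.02786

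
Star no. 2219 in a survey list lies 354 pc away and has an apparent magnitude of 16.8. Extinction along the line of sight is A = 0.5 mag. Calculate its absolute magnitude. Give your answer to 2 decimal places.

5 log₁₀(d/10 pc) = 5 log₁₀(354.0) − 5 = 7.745
M = m − 5 log₁₀(d/10) − A = 16.8 − 7.745 − 0.5 = 8.555

M ≈ 8.55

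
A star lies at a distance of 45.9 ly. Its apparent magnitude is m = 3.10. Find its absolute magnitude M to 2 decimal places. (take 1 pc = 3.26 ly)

M ≈ 2.36

d = 45.9 ly / 3.26 = 14.08 pc
5 log₁₀(d/10 pc) = 5 log₁₀(14.08) − 5 = 0.743
M = m − 5 log₁₀(d/10) = 3.10 − 0.743 = 2.357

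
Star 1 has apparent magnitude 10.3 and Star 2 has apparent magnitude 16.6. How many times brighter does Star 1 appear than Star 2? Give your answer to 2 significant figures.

330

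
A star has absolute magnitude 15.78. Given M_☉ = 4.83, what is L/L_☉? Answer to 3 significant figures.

L/L_☉ ≈ 4.17×10^-5

M − M_☉ = 15.78 − 4.83 = 10.950
L/L_☉ = 10^(−0.4 (M − M_☉)) = 10^-4.380 = 4.169×10^-5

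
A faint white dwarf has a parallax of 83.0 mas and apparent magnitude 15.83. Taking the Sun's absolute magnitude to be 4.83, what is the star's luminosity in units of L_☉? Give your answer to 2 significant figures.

d = 1/p = 1000/83.0 mas = 12.05 pc
M = m − 5 log₁₀ d + 5 = 15.83 − 5·1.0809 + 5 = 15.425
M − M_☉ = 15.425 − 4.83 = 10.595
L/L_☉ = 10^(−0.4 × 10.595) = 5.779×10^-5

L/L_☉ ≈ 5.8×10^-5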